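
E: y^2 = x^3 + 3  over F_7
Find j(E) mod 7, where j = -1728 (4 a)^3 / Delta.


Delta = -16(4 a^3 + 27 b^2) mod 7 = 4
-1728 * (4 a)^3 = -1728 * (4*0)^3 mod 7 = 0
j = 0 * 4^(-1) mod 7 = 0

j = 0 (mod 7)


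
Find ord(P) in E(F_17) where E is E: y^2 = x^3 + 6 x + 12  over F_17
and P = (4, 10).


Compute successive multiples of P until we hit O:
  1P = (4, 10)
  2P = (10, 1)
  3P = (1, 11)
  4P = (14, 16)
  5P = (15, 14)
  6P = (6, 14)
  7P = (11, 10)
  8P = (2, 7)
  ... (continuing to 21P)
  21P = O

ord(P) = 21


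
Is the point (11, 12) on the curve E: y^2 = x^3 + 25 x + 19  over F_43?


Check whether y^2 = x^3 + 25 x + 19 (mod 43) for (x, y) = (11, 12).
LHS: y^2 = 12^2 mod 43 = 15
RHS: x^3 + 25 x + 19 = 11^3 + 25*11 + 19 mod 43 = 34
LHS != RHS

No, not on the curve


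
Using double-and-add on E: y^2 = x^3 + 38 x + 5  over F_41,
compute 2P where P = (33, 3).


k = 2 = 10_2 (binary, LSB first: 01)
Double-and-add from P = (33, 3):
  bit 0 = 0: acc unchanged = O
  bit 1 = 1: acc = O + (14, 1) = (14, 1)

2P = (14, 1)


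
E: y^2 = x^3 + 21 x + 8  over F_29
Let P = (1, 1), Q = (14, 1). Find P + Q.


P != Q, so use the chord formula.
s = (y2 - y1) / (x2 - x1) = (0) / (13) mod 29 = 0
x3 = s^2 - x1 - x2 mod 29 = 0^2 - 1 - 14 = 14
y3 = s (x1 - x3) - y1 mod 29 = 0 * (1 - 14) - 1 = 28

P + Q = (14, 28)


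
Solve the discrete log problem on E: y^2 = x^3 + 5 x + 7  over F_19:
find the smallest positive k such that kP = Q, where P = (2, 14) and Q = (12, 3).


Enumerate multiples of P until we hit Q = (12, 3):
  1P = (2, 14)
  2P = (12, 3)
Match found at i = 2.

k = 2


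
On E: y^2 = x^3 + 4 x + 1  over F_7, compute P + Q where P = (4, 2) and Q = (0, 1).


P != Q, so use the chord formula.
s = (y2 - y1) / (x2 - x1) = (6) / (3) mod 7 = 2
x3 = s^2 - x1 - x2 mod 7 = 2^2 - 4 - 0 = 0
y3 = s (x1 - x3) - y1 mod 7 = 2 * (4 - 0) - 2 = 6

P + Q = (0, 6)


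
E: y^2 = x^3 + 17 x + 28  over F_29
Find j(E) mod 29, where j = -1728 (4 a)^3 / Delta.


Delta = -16(4 a^3 + 27 b^2) mod 29 = 18
-1728 * (4 a)^3 = -1728 * (4*17)^3 mod 29 = 23
j = 23 * 18^(-1) mod 29 = 19

j = 19 (mod 29)


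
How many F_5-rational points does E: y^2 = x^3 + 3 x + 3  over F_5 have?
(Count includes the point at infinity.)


For each x in F_5, count y with y^2 = x^3 + 3 x + 3 mod 5:
  x = 3: RHS = 4, y in [2, 3]  -> 2 point(s)
  x = 4: RHS = 4, y in [2, 3]  -> 2 point(s)
Affine points: 4. Add the point at infinity: total = 5.

#E(F_5) = 5


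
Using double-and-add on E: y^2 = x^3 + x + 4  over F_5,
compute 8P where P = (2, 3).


k = 8 = 1000_2 (binary, LSB first: 0001)
Double-and-add from P = (2, 3):
  bit 0 = 0: acc unchanged = O
  bit 1 = 0: acc unchanged = O
  bit 2 = 0: acc unchanged = O
  bit 3 = 1: acc = O + (2, 2) = (2, 2)

8P = (2, 2)


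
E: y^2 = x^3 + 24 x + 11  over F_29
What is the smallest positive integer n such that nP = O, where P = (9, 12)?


Compute successive multiples of P until we hit O:
  1P = (9, 12)
  2P = (2, 26)
  3P = (22, 14)
  4P = (3, 9)
  5P = (10, 2)
  6P = (23, 12)
  7P = (26, 17)
  8P = (27, 10)
  ... (continuing to 34P)
  34P = O

ord(P) = 34


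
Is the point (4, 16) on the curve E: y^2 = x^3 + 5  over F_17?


Check whether y^2 = x^3 + 0 x + 5 (mod 17) for (x, y) = (4, 16).
LHS: y^2 = 16^2 mod 17 = 1
RHS: x^3 + 0 x + 5 = 4^3 + 0*4 + 5 mod 17 = 1
LHS = RHS

Yes, on the curve


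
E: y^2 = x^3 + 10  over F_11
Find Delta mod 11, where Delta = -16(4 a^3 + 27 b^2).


4 a^3 + 27 b^2 = 4*0^3 + 27*10^2 = 0 + 2700 = 2700
Delta = -16 * (2700) = -43200
Delta mod 11 = 8

Delta = 8 (mod 11)


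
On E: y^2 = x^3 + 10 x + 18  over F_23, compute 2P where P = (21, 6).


Doubling: s = (3 x1^2 + a) / (2 y1)
s = (3*21^2 + 10) / (2*6) mod 23 = 21
x3 = s^2 - 2 x1 mod 23 = 21^2 - 2*21 = 8
y3 = s (x1 - x3) - y1 mod 23 = 21 * (21 - 8) - 6 = 14

2P = (8, 14)


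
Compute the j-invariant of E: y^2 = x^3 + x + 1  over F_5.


Delta = -16(4 a^3 + 27 b^2) mod 5 = 4
-1728 * (4 a)^3 = -1728 * (4*1)^3 mod 5 = 3
j = 3 * 4^(-1) mod 5 = 2

j = 2 (mod 5)


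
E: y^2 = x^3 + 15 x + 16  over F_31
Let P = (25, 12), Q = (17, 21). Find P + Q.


P != Q, so use the chord formula.
s = (y2 - y1) / (x2 - x1) = (9) / (23) mod 31 = 26
x3 = s^2 - x1 - x2 mod 31 = 26^2 - 25 - 17 = 14
y3 = s (x1 - x3) - y1 mod 31 = 26 * (25 - 14) - 12 = 26

P + Q = (14, 26)


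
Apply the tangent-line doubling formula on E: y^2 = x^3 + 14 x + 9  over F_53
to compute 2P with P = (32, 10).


Doubling: s = (3 x1^2 + a) / (2 y1)
s = (3*32^2 + 14) / (2*10) mod 53 = 43
x3 = s^2 - 2 x1 mod 53 = 43^2 - 2*32 = 36
y3 = s (x1 - x3) - y1 mod 53 = 43 * (32 - 36) - 10 = 30

2P = (36, 30)


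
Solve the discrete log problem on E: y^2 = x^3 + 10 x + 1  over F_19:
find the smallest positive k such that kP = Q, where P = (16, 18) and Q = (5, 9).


Enumerate multiples of P until we hit Q = (5, 9):
  1P = (16, 18)
  2P = (11, 13)
  3P = (12, 5)
  4P = (17, 12)
  5P = (3, 18)
  6P = (0, 1)
  7P = (14, 15)
  8P = (15, 12)
  9P = (5, 10)
  10P = (18, 3)
  11P = (8, 17)
  12P = (6, 7)
  13P = (6, 12)
  14P = (8, 2)
  15P = (18, 16)
  16P = (5, 9)
Match found at i = 16.

k = 16


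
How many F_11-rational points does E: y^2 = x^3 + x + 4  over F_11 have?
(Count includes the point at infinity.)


For each x in F_11, count y with y^2 = x^3 + 1 x + 4 mod 11:
  x = 0: RHS = 4, y in [2, 9]  -> 2 point(s)
  x = 2: RHS = 3, y in [5, 6]  -> 2 point(s)
  x = 3: RHS = 1, y in [1, 10]  -> 2 point(s)
  x = 9: RHS = 5, y in [4, 7]  -> 2 point(s)
Affine points: 8. Add the point at infinity: total = 9.

#E(F_11) = 9


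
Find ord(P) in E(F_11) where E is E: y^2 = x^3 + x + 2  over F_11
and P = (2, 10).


Compute successive multiples of P until we hit O:
  1P = (2, 10)
  2P = (8, 7)
  3P = (4, 2)
  4P = (10, 0)
  5P = (4, 9)
  6P = (8, 4)
  7P = (2, 1)
  8P = O

ord(P) = 8


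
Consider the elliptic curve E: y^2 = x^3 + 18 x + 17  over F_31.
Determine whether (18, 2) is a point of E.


Check whether y^2 = x^3 + 18 x + 17 (mod 31) for (x, y) = (18, 2).
LHS: y^2 = 2^2 mod 31 = 4
RHS: x^3 + 18 x + 17 = 18^3 + 18*18 + 17 mod 31 = 4
LHS = RHS

Yes, on the curve


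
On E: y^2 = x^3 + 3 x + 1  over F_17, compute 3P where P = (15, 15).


k = 3 = 11_2 (binary, LSB first: 11)
Double-and-add from P = (15, 15):
  bit 0 = 1: acc = O + (15, 15) = (15, 15)
  bit 1 = 1: acc = (15, 15) + (0, 1) = (0, 16)

3P = (0, 16)


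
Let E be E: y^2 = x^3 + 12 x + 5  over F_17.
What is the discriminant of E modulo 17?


4 a^3 + 27 b^2 = 4*12^3 + 27*5^2 = 6912 + 675 = 7587
Delta = -16 * (7587) = -121392
Delta mod 17 = 5

Delta = 5 (mod 17)


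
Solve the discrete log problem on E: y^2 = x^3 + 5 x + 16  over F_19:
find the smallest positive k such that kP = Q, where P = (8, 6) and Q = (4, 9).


Enumerate multiples of P until we hit Q = (4, 9):
  1P = (8, 6)
  2P = (4, 9)
Match found at i = 2.

k = 2


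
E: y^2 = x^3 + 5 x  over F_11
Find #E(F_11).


For each x in F_11, count y with y^2 = x^3 + 5 x + 0 mod 11:
  x = 0: RHS = 0, y in [0]  -> 1 point(s)
  x = 3: RHS = 9, y in [3, 8]  -> 2 point(s)
  x = 6: RHS = 4, y in [2, 9]  -> 2 point(s)
  x = 7: RHS = 4, y in [2, 9]  -> 2 point(s)
  x = 9: RHS = 4, y in [2, 9]  -> 2 point(s)
  x = 10: RHS = 5, y in [4, 7]  -> 2 point(s)
Affine points: 11. Add the point at infinity: total = 12.

#E(F_11) = 12


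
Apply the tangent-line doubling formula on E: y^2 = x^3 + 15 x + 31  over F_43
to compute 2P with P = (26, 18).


Doubling: s = (3 x1^2 + a) / (2 y1)
s = (3*26^2 + 15) / (2*18) mod 43 = 3
x3 = s^2 - 2 x1 mod 43 = 3^2 - 2*26 = 0
y3 = s (x1 - x3) - y1 mod 43 = 3 * (26 - 0) - 18 = 17

2P = (0, 17)


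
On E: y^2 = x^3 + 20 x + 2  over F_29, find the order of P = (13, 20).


Compute successive multiples of P until we hit O:
  1P = (13, 20)
  2P = (8, 6)
  3P = (17, 21)
  4P = (19, 22)
  5P = (10, 10)
  6P = (1, 20)
  7P = (15, 9)
  8P = (24, 26)
  ... (continuing to 23P)
  23P = O

ord(P) = 23


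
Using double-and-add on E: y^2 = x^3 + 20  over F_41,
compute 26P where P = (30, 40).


k = 26 = 11010_2 (binary, LSB first: 01011)
Double-and-add from P = (30, 40):
  bit 0 = 0: acc unchanged = O
  bit 1 = 1: acc = O + (31, 39) = (31, 39)
  bit 2 = 0: acc unchanged = (31, 39)
  bit 3 = 1: acc = (31, 39) + (35, 38) = (34, 13)
  bit 4 = 1: acc = (34, 13) + (8, 9) = (8, 32)

26P = (8, 32)


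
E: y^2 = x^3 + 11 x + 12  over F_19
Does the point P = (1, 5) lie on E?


Check whether y^2 = x^3 + 11 x + 12 (mod 19) for (x, y) = (1, 5).
LHS: y^2 = 5^2 mod 19 = 6
RHS: x^3 + 11 x + 12 = 1^3 + 11*1 + 12 mod 19 = 5
LHS != RHS

No, not on the curve


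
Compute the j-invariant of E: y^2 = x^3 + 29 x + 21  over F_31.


Delta = -16(4 a^3 + 27 b^2) mod 31 = 30
-1728 * (4 a)^3 = -1728 * (4*29)^3 mod 31 = 27
j = 27 * 30^(-1) mod 31 = 4

j = 4 (mod 31)


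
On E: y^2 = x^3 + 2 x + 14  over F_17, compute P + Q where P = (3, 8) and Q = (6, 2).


P != Q, so use the chord formula.
s = (y2 - y1) / (x2 - x1) = (11) / (3) mod 17 = 15
x3 = s^2 - x1 - x2 mod 17 = 15^2 - 3 - 6 = 12
y3 = s (x1 - x3) - y1 mod 17 = 15 * (3 - 12) - 8 = 10

P + Q = (12, 10)


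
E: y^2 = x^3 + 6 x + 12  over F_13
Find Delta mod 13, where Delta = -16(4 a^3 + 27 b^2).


4 a^3 + 27 b^2 = 4*6^3 + 27*12^2 = 864 + 3888 = 4752
Delta = -16 * (4752) = -76032
Delta mod 13 = 5

Delta = 5 (mod 13)


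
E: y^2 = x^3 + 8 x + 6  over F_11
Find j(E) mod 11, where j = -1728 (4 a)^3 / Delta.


Delta = -16(4 a^3 + 27 b^2) mod 11 = 3
-1728 * (4 a)^3 = -1728 * (4*8)^3 mod 11 = 1
j = 1 * 3^(-1) mod 11 = 4

j = 4 (mod 11)


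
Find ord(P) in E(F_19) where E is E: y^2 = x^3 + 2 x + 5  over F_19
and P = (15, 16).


Compute successive multiples of P until we hit O:
  1P = (15, 16)
  2P = (12, 16)
  3P = (11, 3)
  4P = (0, 9)
  5P = (13, 9)
  6P = (8, 18)
  7P = (5, 11)
  8P = (4, 18)
  ... (continuing to 26P)
  26P = O

ord(P) = 26


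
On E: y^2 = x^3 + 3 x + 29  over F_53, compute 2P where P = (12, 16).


Doubling: s = (3 x1^2 + a) / (2 y1)
s = (3*12^2 + 3) / (2*16) mod 53 = 2
x3 = s^2 - 2 x1 mod 53 = 2^2 - 2*12 = 33
y3 = s (x1 - x3) - y1 mod 53 = 2 * (12 - 33) - 16 = 48

2P = (33, 48)


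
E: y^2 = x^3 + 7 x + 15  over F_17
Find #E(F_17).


For each x in F_17, count y with y^2 = x^3 + 7 x + 15 mod 17:
  x = 0: RHS = 15, y in [7, 10]  -> 2 point(s)
  x = 6: RHS = 1, y in [1, 16]  -> 2 point(s)
  x = 7: RHS = 16, y in [4, 13]  -> 2 point(s)
  x = 9: RHS = 8, y in [5, 12]  -> 2 point(s)
  x = 12: RHS = 8, y in [5, 12]  -> 2 point(s)
  x = 13: RHS = 8, y in [5, 12]  -> 2 point(s)
  x = 14: RHS = 1, y in [1, 16]  -> 2 point(s)
Affine points: 14. Add the point at infinity: total = 15.

#E(F_17) = 15


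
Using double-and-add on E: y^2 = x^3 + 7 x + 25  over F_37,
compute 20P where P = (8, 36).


k = 20 = 10100_2 (binary, LSB first: 00101)
Double-and-add from P = (8, 36):
  bit 0 = 0: acc unchanged = O
  bit 1 = 0: acc unchanged = O
  bit 2 = 1: acc = O + (9, 22) = (9, 22)
  bit 3 = 0: acc unchanged = (9, 22)
  bit 4 = 1: acc = (9, 22) + (31, 10) = (8, 1)

20P = (8, 1)


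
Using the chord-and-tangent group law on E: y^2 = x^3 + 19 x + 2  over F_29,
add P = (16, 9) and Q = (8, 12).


P != Q, so use the chord formula.
s = (y2 - y1) / (x2 - x1) = (3) / (21) mod 29 = 25
x3 = s^2 - x1 - x2 mod 29 = 25^2 - 16 - 8 = 21
y3 = s (x1 - x3) - y1 mod 29 = 25 * (16 - 21) - 9 = 11

P + Q = (21, 11)


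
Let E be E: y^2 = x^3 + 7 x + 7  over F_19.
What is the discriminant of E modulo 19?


4 a^3 + 27 b^2 = 4*7^3 + 27*7^2 = 1372 + 1323 = 2695
Delta = -16 * (2695) = -43120
Delta mod 19 = 10

Delta = 10 (mod 19)


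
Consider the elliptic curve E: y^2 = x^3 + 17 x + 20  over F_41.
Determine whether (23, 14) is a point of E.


Check whether y^2 = x^3 + 17 x + 20 (mod 41) for (x, y) = (23, 14).
LHS: y^2 = 14^2 mod 41 = 32
RHS: x^3 + 17 x + 20 = 23^3 + 17*23 + 20 mod 41 = 32
LHS = RHS

Yes, on the curve


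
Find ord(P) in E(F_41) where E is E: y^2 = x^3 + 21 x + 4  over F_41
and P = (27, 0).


Compute successive multiples of P until we hit O:
  1P = (27, 0)
  2P = O

ord(P) = 2


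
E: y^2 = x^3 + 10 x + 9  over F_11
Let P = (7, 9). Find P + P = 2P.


Doubling: s = (3 x1^2 + a) / (2 y1)
s = (3*7^2 + 10) / (2*9) mod 11 = 2
x3 = s^2 - 2 x1 mod 11 = 2^2 - 2*7 = 1
y3 = s (x1 - x3) - y1 mod 11 = 2 * (7 - 1) - 9 = 3

2P = (1, 3)


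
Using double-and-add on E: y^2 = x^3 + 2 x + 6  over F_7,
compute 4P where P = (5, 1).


k = 4 = 100_2 (binary, LSB first: 001)
Double-and-add from P = (5, 1):
  bit 0 = 0: acc unchanged = O
  bit 1 = 0: acc unchanged = O
  bit 2 = 1: acc = O + (1, 3) = (1, 3)

4P = (1, 3)


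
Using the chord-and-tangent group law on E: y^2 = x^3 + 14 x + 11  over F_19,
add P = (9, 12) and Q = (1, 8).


P != Q, so use the chord formula.
s = (y2 - y1) / (x2 - x1) = (15) / (11) mod 19 = 10
x3 = s^2 - x1 - x2 mod 19 = 10^2 - 9 - 1 = 14
y3 = s (x1 - x3) - y1 mod 19 = 10 * (9 - 14) - 12 = 14

P + Q = (14, 14)


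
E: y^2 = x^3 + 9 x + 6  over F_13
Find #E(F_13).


For each x in F_13, count y with y^2 = x^3 + 9 x + 6 mod 13:
  x = 1: RHS = 3, y in [4, 9]  -> 2 point(s)
  x = 6: RHS = 3, y in [4, 9]  -> 2 point(s)
  x = 7: RHS = 9, y in [3, 10]  -> 2 point(s)
  x = 9: RHS = 10, y in [6, 7]  -> 2 point(s)
  x = 10: RHS = 4, y in [2, 11]  -> 2 point(s)
  x = 12: RHS = 9, y in [3, 10]  -> 2 point(s)
Affine points: 12. Add the point at infinity: total = 13.

#E(F_13) = 13


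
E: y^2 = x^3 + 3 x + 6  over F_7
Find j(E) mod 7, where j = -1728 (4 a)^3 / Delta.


Delta = -16(4 a^3 + 27 b^2) mod 7 = 3
-1728 * (4 a)^3 = -1728 * (4*3)^3 mod 7 = 6
j = 6 * 3^(-1) mod 7 = 2

j = 2 (mod 7)


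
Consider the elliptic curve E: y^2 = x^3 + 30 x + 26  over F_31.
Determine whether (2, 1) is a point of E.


Check whether y^2 = x^3 + 30 x + 26 (mod 31) for (x, y) = (2, 1).
LHS: y^2 = 1^2 mod 31 = 1
RHS: x^3 + 30 x + 26 = 2^3 + 30*2 + 26 mod 31 = 1
LHS = RHS

Yes, on the curve


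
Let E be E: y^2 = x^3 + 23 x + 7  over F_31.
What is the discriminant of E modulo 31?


4 a^3 + 27 b^2 = 4*23^3 + 27*7^2 = 48668 + 1323 = 49991
Delta = -16 * (49991) = -799856
Delta mod 31 = 6

Delta = 6 (mod 31)


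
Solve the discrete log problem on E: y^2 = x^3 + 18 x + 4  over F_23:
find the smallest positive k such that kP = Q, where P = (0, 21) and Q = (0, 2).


Enumerate multiples of P until we hit Q = (0, 2):
  1P = (0, 21)
  2P = (3, 4)
  3P = (1, 0)
  4P = (3, 19)
  5P = (0, 2)
Match found at i = 5.

k = 5


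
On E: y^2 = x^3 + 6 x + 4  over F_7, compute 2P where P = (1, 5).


Doubling: s = (3 x1^2 + a) / (2 y1)
s = (3*1^2 + 6) / (2*5) mod 7 = 3
x3 = s^2 - 2 x1 mod 7 = 3^2 - 2*1 = 0
y3 = s (x1 - x3) - y1 mod 7 = 3 * (1 - 0) - 5 = 5

2P = (0, 5)


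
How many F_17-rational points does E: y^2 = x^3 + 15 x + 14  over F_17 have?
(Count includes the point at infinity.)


For each x in F_17, count y with y^2 = x^3 + 15 x + 14 mod 17:
  x = 1: RHS = 13, y in [8, 9]  -> 2 point(s)
  x = 2: RHS = 1, y in [1, 16]  -> 2 point(s)
  x = 3: RHS = 1, y in [1, 16]  -> 2 point(s)
  x = 4: RHS = 2, y in [6, 11]  -> 2 point(s)
  x = 8: RHS = 0, y in [0]  -> 1 point(s)
  x = 10: RHS = 8, y in [5, 12]  -> 2 point(s)
  x = 12: RHS = 1, y in [1, 16]  -> 2 point(s)
  x = 13: RHS = 9, y in [3, 14]  -> 2 point(s)
  x = 16: RHS = 15, y in [7, 10]  -> 2 point(s)
Affine points: 17. Add the point at infinity: total = 18.

#E(F_17) = 18


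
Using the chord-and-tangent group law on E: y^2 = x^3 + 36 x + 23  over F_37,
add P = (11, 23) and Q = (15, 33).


P != Q, so use the chord formula.
s = (y2 - y1) / (x2 - x1) = (10) / (4) mod 37 = 21
x3 = s^2 - x1 - x2 mod 37 = 21^2 - 11 - 15 = 8
y3 = s (x1 - x3) - y1 mod 37 = 21 * (11 - 8) - 23 = 3

P + Q = (8, 3)


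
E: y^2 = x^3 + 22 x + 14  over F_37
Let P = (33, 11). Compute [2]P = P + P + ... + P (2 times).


k = 2 = 10_2 (binary, LSB first: 01)
Double-and-add from P = (33, 11):
  bit 0 = 0: acc unchanged = O
  bit 1 = 1: acc = O + (1, 0) = (1, 0)

2P = (1, 0)


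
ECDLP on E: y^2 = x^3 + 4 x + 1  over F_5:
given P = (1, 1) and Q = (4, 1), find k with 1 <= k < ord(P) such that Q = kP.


Enumerate multiples of P until we hit Q = (4, 1):
  1P = (1, 1)
  2P = (4, 1)
Match found at i = 2.

k = 2


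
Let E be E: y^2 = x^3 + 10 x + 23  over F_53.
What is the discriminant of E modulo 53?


4 a^3 + 27 b^2 = 4*10^3 + 27*23^2 = 4000 + 14283 = 18283
Delta = -16 * (18283) = -292528
Delta mod 53 = 32

Delta = 32 (mod 53)


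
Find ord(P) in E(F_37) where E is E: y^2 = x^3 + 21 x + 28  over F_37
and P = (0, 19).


Compute successive multiples of P until we hit O:
  1P = (0, 19)
  2P = (34, 7)
  3P = (19, 16)
  4P = (17, 9)
  5P = (11, 31)
  6P = (33, 19)
  7P = (4, 18)
  8P = (3, 28)
  ... (continuing to 18P)
  18P = O

ord(P) = 18


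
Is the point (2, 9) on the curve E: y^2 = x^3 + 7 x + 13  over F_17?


Check whether y^2 = x^3 + 7 x + 13 (mod 17) for (x, y) = (2, 9).
LHS: y^2 = 9^2 mod 17 = 13
RHS: x^3 + 7 x + 13 = 2^3 + 7*2 + 13 mod 17 = 1
LHS != RHS

No, not on the curve


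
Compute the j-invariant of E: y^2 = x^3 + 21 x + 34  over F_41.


Delta = -16(4 a^3 + 27 b^2) mod 41 = 21
-1728 * (4 a)^3 = -1728 * (4*21)^3 mod 41 = 34
j = 34 * 21^(-1) mod 41 = 27

j = 27 (mod 41)


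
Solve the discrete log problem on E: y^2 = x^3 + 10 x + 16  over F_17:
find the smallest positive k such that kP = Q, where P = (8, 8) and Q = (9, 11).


Enumerate multiples of P until we hit Q = (9, 11):
  1P = (8, 8)
  2P = (5, 15)
  3P = (0, 13)
  4P = (7, 2)
  5P = (4, 16)
  6P = (9, 11)
Match found at i = 6.

k = 6


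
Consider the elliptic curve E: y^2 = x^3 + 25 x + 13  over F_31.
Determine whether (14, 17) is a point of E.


Check whether y^2 = x^3 + 25 x + 13 (mod 31) for (x, y) = (14, 17).
LHS: y^2 = 17^2 mod 31 = 10
RHS: x^3 + 25 x + 13 = 14^3 + 25*14 + 13 mod 31 = 7
LHS != RHS

No, not on the curve


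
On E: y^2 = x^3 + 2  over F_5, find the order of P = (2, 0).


Compute successive multiples of P until we hit O:
  1P = (2, 0)
  2P = O

ord(P) = 2


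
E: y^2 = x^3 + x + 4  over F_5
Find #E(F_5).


For each x in F_5, count y with y^2 = x^3 + 1 x + 4 mod 5:
  x = 0: RHS = 4, y in [2, 3]  -> 2 point(s)
  x = 1: RHS = 1, y in [1, 4]  -> 2 point(s)
  x = 2: RHS = 4, y in [2, 3]  -> 2 point(s)
  x = 3: RHS = 4, y in [2, 3]  -> 2 point(s)
Affine points: 8. Add the point at infinity: total = 9.

#E(F_5) = 9


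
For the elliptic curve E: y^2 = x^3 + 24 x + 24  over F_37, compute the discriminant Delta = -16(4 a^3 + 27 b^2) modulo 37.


4 a^3 + 27 b^2 = 4*24^3 + 27*24^2 = 55296 + 15552 = 70848
Delta = -16 * (70848) = -1133568
Delta mod 37 = 1

Delta = 1 (mod 37)


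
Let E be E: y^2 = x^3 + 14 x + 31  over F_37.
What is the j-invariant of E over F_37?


Delta = -16(4 a^3 + 27 b^2) mod 37 = 11
-1728 * (4 a)^3 = -1728 * (4*14)^3 mod 37 = 6
j = 6 * 11^(-1) mod 37 = 14

j = 14 (mod 37)


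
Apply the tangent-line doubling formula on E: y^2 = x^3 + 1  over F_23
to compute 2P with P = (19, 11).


Doubling: s = (3 x1^2 + a) / (2 y1)
s = (3*19^2 + 0) / (2*11) mod 23 = 21
x3 = s^2 - 2 x1 mod 23 = 21^2 - 2*19 = 12
y3 = s (x1 - x3) - y1 mod 23 = 21 * (19 - 12) - 11 = 21

2P = (12, 21)


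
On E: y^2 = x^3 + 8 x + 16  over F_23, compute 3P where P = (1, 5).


k = 3 = 11_2 (binary, LSB first: 11)
Double-and-add from P = (1, 5):
  bit 0 = 1: acc = O + (1, 5) = (1, 5)
  bit 1 = 1: acc = (1, 5) + (16, 13) = (7, 1)

3P = (7, 1)


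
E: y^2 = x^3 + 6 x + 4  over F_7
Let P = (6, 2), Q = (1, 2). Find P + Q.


P != Q, so use the chord formula.
s = (y2 - y1) / (x2 - x1) = (0) / (2) mod 7 = 0
x3 = s^2 - x1 - x2 mod 7 = 0^2 - 6 - 1 = 0
y3 = s (x1 - x3) - y1 mod 7 = 0 * (6 - 0) - 2 = 5

P + Q = (0, 5)


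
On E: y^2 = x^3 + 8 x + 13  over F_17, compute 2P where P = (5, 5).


Doubling: s = (3 x1^2 + a) / (2 y1)
s = (3*5^2 + 8) / (2*5) mod 17 = 10
x3 = s^2 - 2 x1 mod 17 = 10^2 - 2*5 = 5
y3 = s (x1 - x3) - y1 mod 17 = 10 * (5 - 5) - 5 = 12

2P = (5, 12)


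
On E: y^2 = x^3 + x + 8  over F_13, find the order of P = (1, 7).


Compute successive multiples of P until we hit O:
  1P = (1, 7)
  2P = (1, 6)
  3P = O

ord(P) = 3


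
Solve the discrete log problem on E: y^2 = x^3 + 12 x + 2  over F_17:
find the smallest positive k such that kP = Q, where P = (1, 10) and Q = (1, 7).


Enumerate multiples of P until we hit Q = (1, 7):
  1P = (1, 10)
  2P = (6, 16)
  3P = (6, 1)
  4P = (1, 7)
Match found at i = 4.

k = 4


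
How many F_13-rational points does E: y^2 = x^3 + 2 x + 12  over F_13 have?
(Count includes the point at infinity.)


For each x in F_13, count y with y^2 = x^3 + 2 x + 12 mod 13:
  x = 0: RHS = 12, y in [5, 8]  -> 2 point(s)
  x = 5: RHS = 4, y in [2, 11]  -> 2 point(s)
  x = 11: RHS = 0, y in [0]  -> 1 point(s)
  x = 12: RHS = 9, y in [3, 10]  -> 2 point(s)
Affine points: 7. Add the point at infinity: total = 8.

#E(F_13) = 8


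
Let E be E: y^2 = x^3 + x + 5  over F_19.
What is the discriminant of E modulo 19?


4 a^3 + 27 b^2 = 4*1^3 + 27*5^2 = 4 + 675 = 679
Delta = -16 * (679) = -10864
Delta mod 19 = 4

Delta = 4 (mod 19)


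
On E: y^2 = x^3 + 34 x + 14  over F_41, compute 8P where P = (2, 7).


k = 8 = 1000_2 (binary, LSB first: 0001)
Double-and-add from P = (2, 7):
  bit 0 = 0: acc unchanged = O
  bit 1 = 0: acc unchanged = O
  bit 2 = 0: acc unchanged = O
  bit 3 = 1: acc = O + (28, 32) = (28, 32)

8P = (28, 32)


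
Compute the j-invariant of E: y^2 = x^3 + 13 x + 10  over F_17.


Delta = -16(4 a^3 + 27 b^2) mod 17 = 13
-1728 * (4 a)^3 = -1728 * (4*13)^3 mod 17 = 6
j = 6 * 13^(-1) mod 17 = 7

j = 7 (mod 17)


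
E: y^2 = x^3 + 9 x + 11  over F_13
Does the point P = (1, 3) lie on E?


Check whether y^2 = x^3 + 9 x + 11 (mod 13) for (x, y) = (1, 3).
LHS: y^2 = 3^2 mod 13 = 9
RHS: x^3 + 9 x + 11 = 1^3 + 9*1 + 11 mod 13 = 8
LHS != RHS

No, not on the curve


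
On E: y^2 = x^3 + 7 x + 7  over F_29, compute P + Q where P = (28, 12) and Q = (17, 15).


P != Q, so use the chord formula.
s = (y2 - y1) / (x2 - x1) = (3) / (18) mod 29 = 5
x3 = s^2 - x1 - x2 mod 29 = 5^2 - 28 - 17 = 9
y3 = s (x1 - x3) - y1 mod 29 = 5 * (28 - 9) - 12 = 25

P + Q = (9, 25)


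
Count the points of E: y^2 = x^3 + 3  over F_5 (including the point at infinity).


For each x in F_5, count y with y^2 = x^3 + 0 x + 3 mod 5:
  x = 1: RHS = 4, y in [2, 3]  -> 2 point(s)
  x = 2: RHS = 1, y in [1, 4]  -> 2 point(s)
  x = 3: RHS = 0, y in [0]  -> 1 point(s)
Affine points: 5. Add the point at infinity: total = 6.

#E(F_5) = 6


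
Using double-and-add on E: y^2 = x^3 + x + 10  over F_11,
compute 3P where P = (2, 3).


k = 3 = 11_2 (binary, LSB first: 11)
Double-and-add from P = (2, 3):
  bit 0 = 1: acc = O + (2, 3) = (2, 3)
  bit 1 = 1: acc = (2, 3) + (1, 1) = (1, 10)

3P = (1, 10)


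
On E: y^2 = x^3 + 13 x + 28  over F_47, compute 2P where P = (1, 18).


Doubling: s = (3 x1^2 + a) / (2 y1)
s = (3*1^2 + 13) / (2*18) mod 47 = 37
x3 = s^2 - 2 x1 mod 47 = 37^2 - 2*1 = 4
y3 = s (x1 - x3) - y1 mod 47 = 37 * (1 - 4) - 18 = 12

2P = (4, 12)


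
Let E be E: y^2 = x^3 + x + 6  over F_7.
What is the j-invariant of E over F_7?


Delta = -16(4 a^3 + 27 b^2) mod 7 = 1
-1728 * (4 a)^3 = -1728 * (4*1)^3 mod 7 = 1
j = 1 * 1^(-1) mod 7 = 1

j = 1 (mod 7)


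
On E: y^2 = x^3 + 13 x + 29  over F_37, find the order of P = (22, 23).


Compute successive multiples of P until we hit O:
  1P = (22, 23)
  2P = (4, 21)
  3P = (27, 34)
  4P = (18, 8)
  5P = (18, 29)
  6P = (27, 3)
  7P = (4, 16)
  8P = (22, 14)
  ... (continuing to 9P)
  9P = O

ord(P) = 9


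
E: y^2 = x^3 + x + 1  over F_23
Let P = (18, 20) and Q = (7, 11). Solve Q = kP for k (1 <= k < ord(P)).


Enumerate multiples of P until we hit Q = (7, 11):
  1P = (18, 20)
  2P = (12, 19)
  3P = (9, 16)
  4P = (5, 19)
  5P = (3, 13)
  6P = (6, 4)
  7P = (11, 20)
  8P = (17, 3)
  9P = (1, 16)
  10P = (7, 11)
Match found at i = 10.

k = 10


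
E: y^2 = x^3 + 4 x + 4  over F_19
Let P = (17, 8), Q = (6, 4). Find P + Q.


P != Q, so use the chord formula.
s = (y2 - y1) / (x2 - x1) = (15) / (8) mod 19 = 9
x3 = s^2 - x1 - x2 mod 19 = 9^2 - 17 - 6 = 1
y3 = s (x1 - x3) - y1 mod 19 = 9 * (17 - 1) - 8 = 3

P + Q = (1, 3)


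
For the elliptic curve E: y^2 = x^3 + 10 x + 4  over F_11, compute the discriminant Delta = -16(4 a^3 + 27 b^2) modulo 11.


4 a^3 + 27 b^2 = 4*10^3 + 27*4^2 = 4000 + 432 = 4432
Delta = -16 * (4432) = -70912
Delta mod 11 = 5

Delta = 5 (mod 11)


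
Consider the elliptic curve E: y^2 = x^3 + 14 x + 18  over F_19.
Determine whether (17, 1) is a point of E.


Check whether y^2 = x^3 + 14 x + 18 (mod 19) for (x, y) = (17, 1).
LHS: y^2 = 1^2 mod 19 = 1
RHS: x^3 + 14 x + 18 = 17^3 + 14*17 + 18 mod 19 = 1
LHS = RHS

Yes, on the curve


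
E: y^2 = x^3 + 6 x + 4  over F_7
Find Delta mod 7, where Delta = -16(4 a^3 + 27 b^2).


4 a^3 + 27 b^2 = 4*6^3 + 27*4^2 = 864 + 432 = 1296
Delta = -16 * (1296) = -20736
Delta mod 7 = 5

Delta = 5 (mod 7)


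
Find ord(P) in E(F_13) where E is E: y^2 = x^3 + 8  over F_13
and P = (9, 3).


Compute successive multiples of P until we hit O:
  1P = (9, 3)
  2P = (7, 0)
  3P = (9, 10)
  4P = O

ord(P) = 4


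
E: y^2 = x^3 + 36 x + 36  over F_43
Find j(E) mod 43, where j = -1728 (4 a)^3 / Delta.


Delta = -16(4 a^3 + 27 b^2) mod 43 = 10
-1728 * (4 a)^3 = -1728 * (4*36)^3 mod 43 = 4
j = 4 * 10^(-1) mod 43 = 9

j = 9 (mod 43)


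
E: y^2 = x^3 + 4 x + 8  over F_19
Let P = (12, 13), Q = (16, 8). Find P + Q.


P != Q, so use the chord formula.
s = (y2 - y1) / (x2 - x1) = (14) / (4) mod 19 = 13
x3 = s^2 - x1 - x2 mod 19 = 13^2 - 12 - 16 = 8
y3 = s (x1 - x3) - y1 mod 19 = 13 * (12 - 8) - 13 = 1

P + Q = (8, 1)


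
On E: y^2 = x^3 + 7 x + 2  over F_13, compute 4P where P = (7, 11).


k = 4 = 100_2 (binary, LSB first: 001)
Double-and-add from P = (7, 11):
  bit 0 = 0: acc unchanged = O
  bit 1 = 0: acc unchanged = O
  bit 2 = 1: acc = O + (7, 2) = (7, 2)

4P = (7, 2)


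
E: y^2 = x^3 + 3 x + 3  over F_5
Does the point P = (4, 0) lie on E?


Check whether y^2 = x^3 + 3 x + 3 (mod 5) for (x, y) = (4, 0).
LHS: y^2 = 0^2 mod 5 = 0
RHS: x^3 + 3 x + 3 = 4^3 + 3*4 + 3 mod 5 = 4
LHS != RHS

No, not on the curve


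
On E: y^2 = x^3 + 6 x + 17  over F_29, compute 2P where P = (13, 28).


Doubling: s = (3 x1^2 + a) / (2 y1)
s = (3*13^2 + 6) / (2*28) mod 29 = 19
x3 = s^2 - 2 x1 mod 29 = 19^2 - 2*13 = 16
y3 = s (x1 - x3) - y1 mod 29 = 19 * (13 - 16) - 28 = 2

2P = (16, 2)


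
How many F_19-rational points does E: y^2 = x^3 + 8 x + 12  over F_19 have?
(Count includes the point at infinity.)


For each x in F_19, count y with y^2 = x^3 + 8 x + 12 mod 19:
  x = 2: RHS = 17, y in [6, 13]  -> 2 point(s)
  x = 3: RHS = 6, y in [5, 14]  -> 2 point(s)
  x = 5: RHS = 6, y in [5, 14]  -> 2 point(s)
  x = 10: RHS = 9, y in [3, 16]  -> 2 point(s)
  x = 11: RHS = 6, y in [5, 14]  -> 2 point(s)
  x = 15: RHS = 11, y in [7, 12]  -> 2 point(s)
  x = 17: RHS = 7, y in [8, 11]  -> 2 point(s)
Affine points: 14. Add the point at infinity: total = 15.

#E(F_19) = 15


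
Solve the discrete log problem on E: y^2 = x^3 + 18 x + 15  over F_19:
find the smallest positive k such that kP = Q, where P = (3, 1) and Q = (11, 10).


Enumerate multiples of P until we hit Q = (11, 10):
  1P = (3, 1)
  2P = (11, 9)
  3P = (6, 15)
  4P = (17, 16)
  5P = (8, 14)
  6P = (14, 16)
  7P = (7, 16)
  8P = (10, 6)
  9P = (10, 13)
  10P = (7, 3)
  11P = (14, 3)
  12P = (8, 5)
  13P = (17, 3)
  14P = (6, 4)
  15P = (11, 10)
Match found at i = 15.

k = 15


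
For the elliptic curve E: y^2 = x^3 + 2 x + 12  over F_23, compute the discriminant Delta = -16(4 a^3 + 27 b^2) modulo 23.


4 a^3 + 27 b^2 = 4*2^3 + 27*12^2 = 32 + 3888 = 3920
Delta = -16 * (3920) = -62720
Delta mod 23 = 1

Delta = 1 (mod 23)


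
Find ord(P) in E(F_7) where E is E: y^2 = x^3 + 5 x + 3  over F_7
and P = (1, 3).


Compute successive multiples of P until we hit O:
  1P = (1, 3)
  2P = (6, 2)
  3P = (2, 0)
  4P = (6, 5)
  5P = (1, 4)
  6P = O

ord(P) = 6


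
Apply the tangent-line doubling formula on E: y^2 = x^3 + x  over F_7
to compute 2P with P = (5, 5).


Doubling: s = (3 x1^2 + a) / (2 y1)
s = (3*5^2 + 1) / (2*5) mod 7 = 2
x3 = s^2 - 2 x1 mod 7 = 2^2 - 2*5 = 1
y3 = s (x1 - x3) - y1 mod 7 = 2 * (5 - 1) - 5 = 3

2P = (1, 3)


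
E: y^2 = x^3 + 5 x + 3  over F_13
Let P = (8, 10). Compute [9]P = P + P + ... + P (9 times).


k = 9 = 1001_2 (binary, LSB first: 1001)
Double-and-add from P = (8, 10):
  bit 0 = 1: acc = O + (8, 10) = (8, 10)
  bit 1 = 0: acc unchanged = (8, 10)
  bit 2 = 0: acc unchanged = (8, 10)
  bit 3 = 1: acc = (8, 10) + (7, 2) = (10, 0)

9P = (10, 0)


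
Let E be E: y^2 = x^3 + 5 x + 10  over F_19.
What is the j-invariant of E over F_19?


Delta = -16(4 a^3 + 27 b^2) mod 19 = 5
-1728 * (4 a)^3 = -1728 * (4*5)^3 mod 19 = 1
j = 1 * 5^(-1) mod 19 = 4

j = 4 (mod 19)


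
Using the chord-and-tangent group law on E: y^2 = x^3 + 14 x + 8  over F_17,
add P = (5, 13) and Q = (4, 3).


P != Q, so use the chord formula.
s = (y2 - y1) / (x2 - x1) = (7) / (16) mod 17 = 10
x3 = s^2 - x1 - x2 mod 17 = 10^2 - 5 - 4 = 6
y3 = s (x1 - x3) - y1 mod 17 = 10 * (5 - 6) - 13 = 11

P + Q = (6, 11)


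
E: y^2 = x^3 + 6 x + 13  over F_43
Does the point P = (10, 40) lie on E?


Check whether y^2 = x^3 + 6 x + 13 (mod 43) for (x, y) = (10, 40).
LHS: y^2 = 40^2 mod 43 = 9
RHS: x^3 + 6 x + 13 = 10^3 + 6*10 + 13 mod 43 = 41
LHS != RHS

No, not on the curve


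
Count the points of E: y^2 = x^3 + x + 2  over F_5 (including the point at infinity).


For each x in F_5, count y with y^2 = x^3 + 1 x + 2 mod 5:
  x = 1: RHS = 4, y in [2, 3]  -> 2 point(s)
  x = 4: RHS = 0, y in [0]  -> 1 point(s)
Affine points: 3. Add the point at infinity: total = 4.

#E(F_5) = 4


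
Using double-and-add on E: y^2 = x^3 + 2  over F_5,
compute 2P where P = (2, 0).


k = 2 = 10_2 (binary, LSB first: 01)
Double-and-add from P = (2, 0):
  bit 0 = 0: acc unchanged = O
  bit 1 = 1: acc = O + O = O

2P = O


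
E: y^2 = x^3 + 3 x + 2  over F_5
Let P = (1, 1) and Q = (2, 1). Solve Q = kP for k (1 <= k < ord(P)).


Enumerate multiples of P until we hit Q = (2, 1):
  1P = (1, 1)
  2P = (2, 1)
Match found at i = 2.

k = 2


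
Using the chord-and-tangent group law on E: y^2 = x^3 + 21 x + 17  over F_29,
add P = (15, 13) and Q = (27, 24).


P != Q, so use the chord formula.
s = (y2 - y1) / (x2 - x1) = (11) / (12) mod 29 = 13
x3 = s^2 - x1 - x2 mod 29 = 13^2 - 15 - 27 = 11
y3 = s (x1 - x3) - y1 mod 29 = 13 * (15 - 11) - 13 = 10

P + Q = (11, 10)


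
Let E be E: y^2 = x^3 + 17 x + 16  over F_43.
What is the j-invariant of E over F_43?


Delta = -16(4 a^3 + 27 b^2) mod 43 = 31
-1728 * (4 a)^3 = -1728 * (4*17)^3 mod 43 = 1
j = 1 * 31^(-1) mod 43 = 25

j = 25 (mod 43)


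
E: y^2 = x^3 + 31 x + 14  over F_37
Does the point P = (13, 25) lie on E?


Check whether y^2 = x^3 + 31 x + 14 (mod 37) for (x, y) = (13, 25).
LHS: y^2 = 25^2 mod 37 = 33
RHS: x^3 + 31 x + 14 = 13^3 + 31*13 + 14 mod 37 = 24
LHS != RHS

No, not on the curve


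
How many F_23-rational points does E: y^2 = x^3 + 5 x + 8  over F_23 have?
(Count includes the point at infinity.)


For each x in F_23, count y with y^2 = x^3 + 5 x + 8 mod 23:
  x = 0: RHS = 8, y in [10, 13]  -> 2 point(s)
  x = 2: RHS = 3, y in [7, 16]  -> 2 point(s)
  x = 3: RHS = 4, y in [2, 21]  -> 2 point(s)
  x = 4: RHS = 0, y in [0]  -> 1 point(s)
  x = 6: RHS = 1, y in [1, 22]  -> 2 point(s)
  x = 7: RHS = 18, y in [8, 15]  -> 2 point(s)
  x = 8: RHS = 8, y in [10, 13]  -> 2 point(s)
  x = 9: RHS = 0, y in [0]  -> 1 point(s)
  x = 10: RHS = 0, y in [0]  -> 1 point(s)
  x = 12: RHS = 2, y in [5, 18]  -> 2 point(s)
  x = 13: RHS = 16, y in [4, 19]  -> 2 point(s)
  x = 14: RHS = 16, y in [4, 19]  -> 2 point(s)
  x = 15: RHS = 8, y in [10, 13]  -> 2 point(s)
  x = 19: RHS = 16, y in [4, 19]  -> 2 point(s)
  x = 20: RHS = 12, y in [9, 14]  -> 2 point(s)
  x = 21: RHS = 13, y in [6, 17]  -> 2 point(s)
  x = 22: RHS = 2, y in [5, 18]  -> 2 point(s)
Affine points: 31. Add the point at infinity: total = 32.

#E(F_23) = 32


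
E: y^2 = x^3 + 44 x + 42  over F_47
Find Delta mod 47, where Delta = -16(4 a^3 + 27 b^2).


4 a^3 + 27 b^2 = 4*44^3 + 27*42^2 = 340736 + 47628 = 388364
Delta = -16 * (388364) = -6213824
Delta mod 47 = 46

Delta = 46 (mod 47)


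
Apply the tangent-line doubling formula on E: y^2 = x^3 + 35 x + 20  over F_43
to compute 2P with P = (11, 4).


Doubling: s = (3 x1^2 + a) / (2 y1)
s = (3*11^2 + 35) / (2*4) mod 43 = 39
x3 = s^2 - 2 x1 mod 43 = 39^2 - 2*11 = 37
y3 = s (x1 - x3) - y1 mod 43 = 39 * (11 - 37) - 4 = 14

2P = (37, 14)


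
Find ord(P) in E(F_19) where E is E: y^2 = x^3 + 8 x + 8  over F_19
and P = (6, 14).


Compute successive multiples of P until we hit O:
  1P = (6, 14)
  2P = (4, 16)
  3P = (10, 9)
  4P = (1, 13)
  5P = (9, 12)
  6P = (15, 11)
  7P = (15, 8)
  8P = (9, 7)
  ... (continuing to 13P)
  13P = O

ord(P) = 13


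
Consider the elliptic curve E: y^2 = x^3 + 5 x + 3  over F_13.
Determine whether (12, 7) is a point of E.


Check whether y^2 = x^3 + 5 x + 3 (mod 13) for (x, y) = (12, 7).
LHS: y^2 = 7^2 mod 13 = 10
RHS: x^3 + 5 x + 3 = 12^3 + 5*12 + 3 mod 13 = 10
LHS = RHS

Yes, on the curve


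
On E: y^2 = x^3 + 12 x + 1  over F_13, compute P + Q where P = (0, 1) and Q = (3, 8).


P != Q, so use the chord formula.
s = (y2 - y1) / (x2 - x1) = (7) / (3) mod 13 = 11
x3 = s^2 - x1 - x2 mod 13 = 11^2 - 0 - 3 = 1
y3 = s (x1 - x3) - y1 mod 13 = 11 * (0 - 1) - 1 = 1

P + Q = (1, 1)


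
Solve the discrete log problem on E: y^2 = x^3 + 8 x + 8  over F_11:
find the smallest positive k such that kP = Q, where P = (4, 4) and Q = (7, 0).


Enumerate multiples of P until we hit Q = (7, 0):
  1P = (4, 4)
  2P = (8, 1)
  3P = (3, 9)
  4P = (7, 0)
Match found at i = 4.

k = 4


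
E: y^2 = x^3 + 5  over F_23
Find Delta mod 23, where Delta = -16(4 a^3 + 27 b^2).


4 a^3 + 27 b^2 = 4*0^3 + 27*5^2 = 0 + 675 = 675
Delta = -16 * (675) = -10800
Delta mod 23 = 10

Delta = 10 (mod 23)


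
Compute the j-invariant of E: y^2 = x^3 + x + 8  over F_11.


Delta = -16(4 a^3 + 27 b^2) mod 11 = 8
-1728 * (4 a)^3 = -1728 * (4*1)^3 mod 11 = 2
j = 2 * 8^(-1) mod 11 = 3

j = 3 (mod 11)


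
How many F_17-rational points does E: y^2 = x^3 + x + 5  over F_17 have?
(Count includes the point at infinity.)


For each x in F_17, count y with y^2 = x^3 + 1 x + 5 mod 17:
  x = 2: RHS = 15, y in [7, 10]  -> 2 point(s)
  x = 3: RHS = 1, y in [1, 16]  -> 2 point(s)
  x = 5: RHS = 16, y in [4, 13]  -> 2 point(s)
  x = 7: RHS = 15, y in [7, 10]  -> 2 point(s)
  x = 8: RHS = 15, y in [7, 10]  -> 2 point(s)
  x = 11: RHS = 4, y in [2, 15]  -> 2 point(s)
  x = 14: RHS = 9, y in [3, 14]  -> 2 point(s)
Affine points: 14. Add the point at infinity: total = 15.

#E(F_17) = 15


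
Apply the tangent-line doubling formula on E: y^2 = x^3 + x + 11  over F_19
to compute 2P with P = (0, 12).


Doubling: s = (3 x1^2 + a) / (2 y1)
s = (3*0^2 + 1) / (2*12) mod 19 = 4
x3 = s^2 - 2 x1 mod 19 = 4^2 - 2*0 = 16
y3 = s (x1 - x3) - y1 mod 19 = 4 * (0 - 16) - 12 = 0

2P = (16, 0)


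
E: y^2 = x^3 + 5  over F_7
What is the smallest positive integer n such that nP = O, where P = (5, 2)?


Compute successive multiples of P until we hit O:
  1P = (5, 2)
  2P = (6, 2)
  3P = (3, 5)
  4P = (3, 2)
  5P = (6, 5)
  6P = (5, 5)
  7P = O

ord(P) = 7


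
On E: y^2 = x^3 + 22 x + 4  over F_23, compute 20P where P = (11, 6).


k = 20 = 10100_2 (binary, LSB first: 00101)
Double-and-add from P = (11, 6):
  bit 0 = 0: acc unchanged = O
  bit 1 = 0: acc unchanged = O
  bit 2 = 1: acc = O + (15, 12) = (15, 12)
  bit 3 = 0: acc unchanged = (15, 12)
  bit 4 = 1: acc = (15, 12) + (12, 8) = (8, 5)

20P = (8, 5)


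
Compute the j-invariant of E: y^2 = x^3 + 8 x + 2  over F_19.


Delta = -16(4 a^3 + 27 b^2) mod 19 = 8
-1728 * (4 a)^3 = -1728 * (4*8)^3 mod 19 = 12
j = 12 * 8^(-1) mod 19 = 11

j = 11 (mod 19)


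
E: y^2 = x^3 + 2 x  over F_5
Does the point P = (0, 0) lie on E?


Check whether y^2 = x^3 + 2 x + 0 (mod 5) for (x, y) = (0, 0).
LHS: y^2 = 0^2 mod 5 = 0
RHS: x^3 + 2 x + 0 = 0^3 + 2*0 + 0 mod 5 = 0
LHS = RHS

Yes, on the curve


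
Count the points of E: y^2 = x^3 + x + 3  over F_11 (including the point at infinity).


For each x in F_11, count y with y^2 = x^3 + 1 x + 3 mod 11:
  x = 0: RHS = 3, y in [5, 6]  -> 2 point(s)
  x = 1: RHS = 5, y in [4, 7]  -> 2 point(s)
  x = 3: RHS = 0, y in [0]  -> 1 point(s)
  x = 4: RHS = 5, y in [4, 7]  -> 2 point(s)
  x = 5: RHS = 1, y in [1, 10]  -> 2 point(s)
  x = 6: RHS = 5, y in [4, 7]  -> 2 point(s)
  x = 7: RHS = 1, y in [1, 10]  -> 2 point(s)
  x = 9: RHS = 4, y in [2, 9]  -> 2 point(s)
  x = 10: RHS = 1, y in [1, 10]  -> 2 point(s)
Affine points: 17. Add the point at infinity: total = 18.

#E(F_11) = 18


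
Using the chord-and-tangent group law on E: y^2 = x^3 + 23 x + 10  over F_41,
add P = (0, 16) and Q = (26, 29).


P != Q, so use the chord formula.
s = (y2 - y1) / (x2 - x1) = (13) / (26) mod 41 = 21
x3 = s^2 - x1 - x2 mod 41 = 21^2 - 0 - 26 = 5
y3 = s (x1 - x3) - y1 mod 41 = 21 * (0 - 5) - 16 = 2

P + Q = (5, 2)


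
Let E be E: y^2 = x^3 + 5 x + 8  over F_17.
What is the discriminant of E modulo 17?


4 a^3 + 27 b^2 = 4*5^3 + 27*8^2 = 500 + 1728 = 2228
Delta = -16 * (2228) = -35648
Delta mod 17 = 1

Delta = 1 (mod 17)


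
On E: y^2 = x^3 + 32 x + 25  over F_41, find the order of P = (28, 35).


Compute successive multiples of P until we hit O:
  1P = (28, 35)
  2P = (16, 0)
  3P = (28, 6)
  4P = O

ord(P) = 4


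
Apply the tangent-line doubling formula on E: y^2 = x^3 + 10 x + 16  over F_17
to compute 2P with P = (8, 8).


Doubling: s = (3 x1^2 + a) / (2 y1)
s = (3*8^2 + 10) / (2*8) mod 17 = 2
x3 = s^2 - 2 x1 mod 17 = 2^2 - 2*8 = 5
y3 = s (x1 - x3) - y1 mod 17 = 2 * (8 - 5) - 8 = 15

2P = (5, 15)


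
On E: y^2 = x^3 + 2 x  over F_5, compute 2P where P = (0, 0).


k = 2 = 10_2 (binary, LSB first: 01)
Double-and-add from P = (0, 0):
  bit 0 = 0: acc unchanged = O
  bit 1 = 1: acc = O + O = O

2P = O


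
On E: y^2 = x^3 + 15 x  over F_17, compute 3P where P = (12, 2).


k = 3 = 11_2 (binary, LSB first: 11)
Double-and-add from P = (12, 2):
  bit 0 = 1: acc = O + (12, 2) = (12, 2)
  bit 1 = 1: acc = (12, 2) + (2, 2) = (3, 15)

3P = (3, 15)


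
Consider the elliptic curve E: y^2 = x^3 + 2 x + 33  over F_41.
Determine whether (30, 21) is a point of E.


Check whether y^2 = x^3 + 2 x + 33 (mod 41) for (x, y) = (30, 21).
LHS: y^2 = 21^2 mod 41 = 31
RHS: x^3 + 2 x + 33 = 30^3 + 2*30 + 33 mod 41 = 33
LHS != RHS

No, not on the curve


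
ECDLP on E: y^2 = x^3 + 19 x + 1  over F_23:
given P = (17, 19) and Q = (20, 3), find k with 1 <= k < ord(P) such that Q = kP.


Enumerate multiples of P until we hit Q = (20, 3):
  1P = (17, 19)
  2P = (20, 20)
  3P = (4, 16)
  4P = (6, 3)
  5P = (12, 5)
  6P = (0, 1)
  7P = (15, 21)
  8P = (15, 2)
  9P = (0, 22)
  10P = (12, 18)
  11P = (6, 20)
  12P = (4, 7)
  13P = (20, 3)
Match found at i = 13.

k = 13


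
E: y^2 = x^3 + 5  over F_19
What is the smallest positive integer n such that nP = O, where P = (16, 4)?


Compute successive multiples of P until we hit O:
  1P = (16, 4)
  2P = (7, 5)
  3P = (0, 9)
  4P = (10, 6)
  5P = (10, 13)
  6P = (0, 10)
  7P = (7, 14)
  8P = (16, 15)
  ... (continuing to 9P)
  9P = O

ord(P) = 9


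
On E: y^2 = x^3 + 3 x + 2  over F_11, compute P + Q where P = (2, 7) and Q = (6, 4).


P != Q, so use the chord formula.
s = (y2 - y1) / (x2 - x1) = (8) / (4) mod 11 = 2
x3 = s^2 - x1 - x2 mod 11 = 2^2 - 2 - 6 = 7
y3 = s (x1 - x3) - y1 mod 11 = 2 * (2 - 7) - 7 = 5

P + Q = (7, 5)


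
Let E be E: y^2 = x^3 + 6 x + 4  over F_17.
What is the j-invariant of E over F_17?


Delta = -16(4 a^3 + 27 b^2) mod 17 = 4
-1728 * (4 a)^3 = -1728 * (4*6)^3 mod 17 = 1
j = 1 * 4^(-1) mod 17 = 13

j = 13 (mod 17)
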